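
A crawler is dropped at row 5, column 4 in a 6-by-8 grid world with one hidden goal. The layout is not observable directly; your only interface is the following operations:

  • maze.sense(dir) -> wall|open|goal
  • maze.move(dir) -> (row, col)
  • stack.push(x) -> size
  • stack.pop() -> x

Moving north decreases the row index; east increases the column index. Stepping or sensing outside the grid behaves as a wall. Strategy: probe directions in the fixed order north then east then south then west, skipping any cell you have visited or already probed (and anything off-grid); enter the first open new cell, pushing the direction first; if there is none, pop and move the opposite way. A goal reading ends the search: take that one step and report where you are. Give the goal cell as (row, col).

Step: maze.sense[dir→north]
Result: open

Step: stack.push[x→north]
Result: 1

Step: maze.move[dir→north]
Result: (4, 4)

Step: maze.sense[dir→north]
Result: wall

Step: maze.sense[dir→east]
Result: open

Step: stack.push[x→east]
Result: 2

Step: maze.move[dir→east]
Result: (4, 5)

Step: maze.sense[dir→north]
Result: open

Step: stack.push[x→north]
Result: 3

Step: maze.move[dir→north]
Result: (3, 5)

Step: maze.sense[dir→north]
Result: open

Step: stack.push[x→north]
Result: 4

Step: maze.move[dir→north]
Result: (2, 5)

Step: maze.sense[dir→north]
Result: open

Step: stack.push[x→north]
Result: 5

Step: maze.move[dir→north]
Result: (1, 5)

Step: maze.sense[dir→north]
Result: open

Step: stack.push[x→north]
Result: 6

Step: maze.move[dir→north]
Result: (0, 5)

Step: maze.sense[dir→east]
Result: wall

Step: maze.sense[dir→west]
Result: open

Step: stack.push[x→west]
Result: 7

Step: maze.move[dir→west]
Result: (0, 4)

Step: maze.sense[dir→south]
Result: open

Step: stack.push[x→south]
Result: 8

Step: maze.move[dir→south]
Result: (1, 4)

Step: maze.sense[dir→south]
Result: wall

Step: maze.sense[dir→west]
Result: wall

Step: stack.pop[]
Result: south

Step: maze.move[dir→north]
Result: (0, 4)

Step: maze.sense[dir→west]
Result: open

Step: stack.push[x→west]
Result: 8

Step: maze.move[dir→west]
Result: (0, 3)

Step: maze.sense[dir→west]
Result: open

Step: stack.push[x→west]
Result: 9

Step: maze.move[dir→west]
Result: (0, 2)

Step: maze.sense[dir→south]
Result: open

Step: stack.push[x→south]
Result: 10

Step: maze.move[dir→south]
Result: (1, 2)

Step: maze.sense[dir→south]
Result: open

Step: stack.push[x→south]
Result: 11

Step: maze.move[dir→south]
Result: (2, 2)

Step: maze.sense[dir→east]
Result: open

Step: stack.push[x→east]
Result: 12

Step: maze.move[dir→east]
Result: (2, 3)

Step: maze.sense[dir→south]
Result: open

Step: stack.push[x→south]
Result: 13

Step: maze.move[dir→south]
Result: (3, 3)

Step: maze.sense[dir→south]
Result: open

Step: stack.push[x→south]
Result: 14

Step: maze.move[dir→south]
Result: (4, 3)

Step: maze.sense[dir→south]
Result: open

Step: stack.push[x→south]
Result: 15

Step: maze.move[dir→south]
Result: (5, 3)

Step: maze.sense[dir→west]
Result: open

Step: stack.push[x→west]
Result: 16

Step: maze.move[dir→west]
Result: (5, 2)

Step: maze.sense[dir→north]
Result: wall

Step: maze.sense[dir→west]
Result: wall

Step: stack.pop[]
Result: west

Step: maze.move[dir→east]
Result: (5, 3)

Step: stack.pop[]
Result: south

Step: maze.move[dir→north]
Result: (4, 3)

Step: stack.pop[]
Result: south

Step: maze.move[dir→north]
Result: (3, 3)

Step: maze.sense[dir→west]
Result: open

Step: stack.push[x→west]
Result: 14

Step: maze.move[dir→west]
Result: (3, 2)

Step: maze.sense[dir→west]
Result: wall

Step: stack.pop[]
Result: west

Step: maze.move[dir→east]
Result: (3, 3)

Step: stack.pop[]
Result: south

Step: maze.move[dir→north]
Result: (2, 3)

Step: stack.pop[]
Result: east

Step: maze.move[dir→west]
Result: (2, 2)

Step: maze.sense[dir→west]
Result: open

Step: stack.push[x→west]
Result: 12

Step: maze.move[dir→west]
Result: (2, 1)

Step: maze.sense[dir→north]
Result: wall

Step: maze.sense[dir→west]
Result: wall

Step: stack.pop[]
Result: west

Step: maze.move[dir→east]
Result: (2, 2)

Step: stack.pop[]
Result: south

Step: maze.move[dir→north]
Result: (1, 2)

Step: stack.pop[]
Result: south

Step: maze.move[dir→north]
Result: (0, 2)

Step: maze.sense[dir→west]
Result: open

Step: stack.push[x→west]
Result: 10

Step: maze.move[dir→west]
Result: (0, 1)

Step: maze.sense[dir→west]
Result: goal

Step: maze.move[dir→west]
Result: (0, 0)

Answer: (0, 0)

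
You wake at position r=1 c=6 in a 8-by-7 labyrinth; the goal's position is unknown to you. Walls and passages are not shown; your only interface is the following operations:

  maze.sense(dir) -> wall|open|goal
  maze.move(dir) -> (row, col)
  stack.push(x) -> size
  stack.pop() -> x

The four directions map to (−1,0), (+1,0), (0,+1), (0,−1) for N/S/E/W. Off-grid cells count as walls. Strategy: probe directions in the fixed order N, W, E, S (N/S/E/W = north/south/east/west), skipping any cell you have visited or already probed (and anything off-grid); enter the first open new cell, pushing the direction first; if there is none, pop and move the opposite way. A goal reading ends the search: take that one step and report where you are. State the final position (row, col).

→ sense(dir: north)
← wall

→ sense(dir: west)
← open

→ push(x: west)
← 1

→ move(dir: west)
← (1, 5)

→ sense(dir: north)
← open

→ push(x: north)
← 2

→ move(dir: north)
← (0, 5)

→ sense(dir: west)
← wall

→ pop()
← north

→ move(dir: south)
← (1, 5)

→ sense(dir: west)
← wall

→ sense(dir: south)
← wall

→ pop()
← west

→ move(dir: east)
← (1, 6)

→ sense(dir: south)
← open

→ push(x: south)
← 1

→ move(dir: south)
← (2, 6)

→ sense(dir: south)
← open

→ push(x: south)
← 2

→ move(dir: south)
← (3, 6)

→ sense(dir: west)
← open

→ push(x: west)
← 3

→ move(dir: west)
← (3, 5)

→ sense(dir: west)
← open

→ push(x: west)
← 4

→ move(dir: west)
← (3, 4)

→ sense(dir: north)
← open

→ push(x: north)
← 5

→ move(dir: north)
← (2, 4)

→ sense(dir: west)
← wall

→ pop()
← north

→ move(dir: south)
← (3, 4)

→ sense(dir: west)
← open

→ push(x: west)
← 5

→ move(dir: west)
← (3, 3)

→ sense(dir: west)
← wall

→ sense(dir: south)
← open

→ push(x: south)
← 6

→ move(dir: south)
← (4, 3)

→ sense(dir: west)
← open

→ push(x: west)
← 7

→ move(dir: west)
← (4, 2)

→ sense(dir: west)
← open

→ push(x: west)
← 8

→ move(dir: west)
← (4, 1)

→ sense(dir: north)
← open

→ push(x: north)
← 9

→ move(dir: north)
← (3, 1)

→ sense(dir: north)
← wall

→ sense(dir: west)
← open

→ push(x: west)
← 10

→ move(dir: west)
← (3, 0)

→ sense(dir: north)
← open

→ push(x: north)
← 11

→ move(dir: north)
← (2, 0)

→ sense(dir: north)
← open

→ push(x: north)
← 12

→ move(dir: north)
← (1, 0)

→ sense(dir: north)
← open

→ push(x: north)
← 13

→ move(dir: north)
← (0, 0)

→ sense(dir: east)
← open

→ push(x: east)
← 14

→ move(dir: east)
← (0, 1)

→ sense(dir: east)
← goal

→ move(dir: east)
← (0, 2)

Answer: (0, 2)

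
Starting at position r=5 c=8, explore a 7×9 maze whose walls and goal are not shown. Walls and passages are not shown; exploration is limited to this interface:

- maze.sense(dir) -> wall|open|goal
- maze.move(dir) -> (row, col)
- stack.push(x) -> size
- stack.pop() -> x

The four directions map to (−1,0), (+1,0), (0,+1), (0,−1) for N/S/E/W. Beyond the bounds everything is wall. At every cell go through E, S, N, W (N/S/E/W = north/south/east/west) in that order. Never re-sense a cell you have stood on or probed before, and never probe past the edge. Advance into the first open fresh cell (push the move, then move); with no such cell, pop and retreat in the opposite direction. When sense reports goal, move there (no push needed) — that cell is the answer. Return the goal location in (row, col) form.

-- maze.sense(dir='south') ~> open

-- stack.push(x='south') ~> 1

-- maze.move(dir='south') ~> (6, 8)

-- maze.sense(dir='west') ~> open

-- stack.push(x='west') ~> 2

-- maze.move(dir='west') ~> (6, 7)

-- maze.sense(dir='north') ~> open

-- stack.push(x='north') ~> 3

-- maze.move(dir='north') ~> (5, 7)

-- maze.sense(dir='north') ~> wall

-- maze.sense(dir='west') ~> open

-- stack.push(x='west') ~> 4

-- maze.move(dir='west') ~> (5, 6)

-- maze.sense(dir='south') ~> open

-- stack.push(x='south') ~> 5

-- maze.move(dir='south') ~> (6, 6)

-- maze.sense(dir='west') ~> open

-- stack.push(x='west') ~> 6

-- maze.move(dir='west') ~> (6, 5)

-- maze.sense(dir='north') ~> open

-- stack.push(x='north') ~> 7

-- maze.move(dir='north') ~> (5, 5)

-- maze.sense(dir='north') ~> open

-- stack.push(x='north') ~> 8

-- maze.move(dir='north') ~> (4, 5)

-- maze.sense(dir='east') ~> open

-- stack.push(x='east') ~> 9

-- maze.move(dir='east') ~> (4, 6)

-- maze.sense(dir='north') ~> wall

-- stack.pop() ~> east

-- maze.move(dir='west') ~> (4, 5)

-- maze.sense(dir='north') ~> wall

-- maze.sense(dir='west') ~> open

-- stack.push(x='west') ~> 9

-- maze.move(dir='west') ~> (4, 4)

-- maze.sense(dir='south') ~> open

-- stack.push(x='south') ~> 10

-- maze.move(dir='south') ~> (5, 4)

-- maze.sense(dir='south') ~> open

-- stack.push(x='south') ~> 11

-- maze.move(dir='south') ~> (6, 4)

-- maze.sense(dir='west') ~> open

-- stack.push(x='west') ~> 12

-- maze.move(dir='west') ~> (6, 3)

-- maze.sense(dir='north') ~> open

-- stack.push(x='north') ~> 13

-- maze.move(dir='north') ~> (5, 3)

-- maze.sense(dir='north') ~> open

-- stack.push(x='north') ~> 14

-- maze.move(dir='north') ~> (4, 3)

-- maze.sense(dir='north') ~> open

-- stack.push(x='north') ~> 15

-- maze.move(dir='north') ~> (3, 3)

-- maze.sense(dir='east') ~> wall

-- maze.sense(dir='north') ~> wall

-- maze.sense(dir='west') ~> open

-- stack.push(x='west') ~> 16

-- maze.move(dir='west') ~> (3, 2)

-- maze.sense(dir='south') ~> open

-- stack.push(x='south') ~> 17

-- maze.move(dir='south') ~> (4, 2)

-- maze.sense(dir='south') ~> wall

-- maze.sense(dir='west') ~> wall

-- stack.pop() ~> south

-- maze.move(dir='north') ~> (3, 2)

-- maze.sense(dir='north') ~> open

-- stack.push(x='north') ~> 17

-- maze.move(dir='north') ~> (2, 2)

-- maze.sense(dir='north') ~> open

-- stack.push(x='north') ~> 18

-- maze.move(dir='north') ~> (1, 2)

-- maze.sense(dir='east') ~> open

-- stack.push(x='east') ~> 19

-- maze.move(dir='east') ~> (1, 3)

-- maze.sense(dir='east') ~> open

-- stack.push(x='east') ~> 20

-- maze.move(dir='east') ~> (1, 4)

-- maze.sense(dir='east') ~> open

-- stack.push(x='east') ~> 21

-- maze.move(dir='east') ~> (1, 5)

-- maze.sense(dir='east') ~> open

-- stack.push(x='east') ~> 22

-- maze.move(dir='east') ~> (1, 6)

-- maze.sense(dir='east') ~> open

-- stack.push(x='east') ~> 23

-- maze.move(dir='east') ~> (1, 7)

-- maze.sense(dir='east') ~> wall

-- maze.sense(dir='south') ~> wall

-- maze.sense(dir='north') ~> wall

-- stack.pop() ~> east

-- maze.move(dir='west') ~> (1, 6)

-- maze.sense(dir='south') ~> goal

-- maze.move(dir='south') ~> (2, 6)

Answer: (2, 6)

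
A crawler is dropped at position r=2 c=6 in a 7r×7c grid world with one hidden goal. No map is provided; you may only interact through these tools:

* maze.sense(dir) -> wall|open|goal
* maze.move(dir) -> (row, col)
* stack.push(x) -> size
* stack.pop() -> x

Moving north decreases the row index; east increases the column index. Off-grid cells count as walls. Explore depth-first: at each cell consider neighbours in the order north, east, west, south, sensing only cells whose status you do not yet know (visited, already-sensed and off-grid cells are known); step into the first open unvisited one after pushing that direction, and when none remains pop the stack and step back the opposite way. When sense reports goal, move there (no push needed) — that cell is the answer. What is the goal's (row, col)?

CALL sense[north]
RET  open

CALL push[north]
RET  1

CALL move[north]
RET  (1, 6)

CALL sense[north]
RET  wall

CALL sense[west]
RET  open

CALL push[west]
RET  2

CALL move[west]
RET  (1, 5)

CALL sense[north]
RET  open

CALL push[north]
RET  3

CALL move[north]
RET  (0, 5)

CALL sense[west]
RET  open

CALL push[west]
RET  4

CALL move[west]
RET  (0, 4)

CALL sense[west]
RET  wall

CALL sense[south]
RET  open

CALL push[south]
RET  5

CALL move[south]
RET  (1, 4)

CALL sense[west]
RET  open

CALL push[west]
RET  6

CALL move[west]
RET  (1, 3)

CALL sense[west]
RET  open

CALL push[west]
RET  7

CALL move[west]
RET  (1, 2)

CALL sense[north]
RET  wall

CALL sense[west]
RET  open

CALL push[west]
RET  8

CALL move[west]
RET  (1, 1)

CALL sense[north]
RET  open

CALL push[north]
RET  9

CALL move[north]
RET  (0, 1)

CALL sense[west]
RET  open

CALL push[west]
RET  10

CALL move[west]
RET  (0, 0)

CALL sense[south]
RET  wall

CALL pop[]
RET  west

CALL move[east]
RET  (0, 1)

CALL pop[]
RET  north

CALL move[south]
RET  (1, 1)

CALL sense[south]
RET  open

CALL push[south]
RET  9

CALL move[south]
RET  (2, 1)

CALL sense[east]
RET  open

CALL push[east]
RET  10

CALL move[east]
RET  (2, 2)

CALL sense[east]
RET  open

CALL push[east]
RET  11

CALL move[east]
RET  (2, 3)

CALL sense[east]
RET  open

CALL push[east]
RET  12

CALL move[east]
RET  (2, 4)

CALL sense[east]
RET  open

CALL push[east]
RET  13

CALL move[east]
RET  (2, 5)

CALL sense[south]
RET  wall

CALL pop[]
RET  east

CALL move[west]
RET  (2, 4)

CALL sense[south]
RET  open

CALL push[south]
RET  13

CALL move[south]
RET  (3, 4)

CALL sense[west]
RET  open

CALL push[west]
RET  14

CALL move[west]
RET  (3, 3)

CALL sense[west]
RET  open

CALL push[west]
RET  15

CALL move[west]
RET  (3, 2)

CALL sense[west]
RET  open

CALL push[west]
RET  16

CALL move[west]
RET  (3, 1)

CALL sense[west]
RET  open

CALL push[west]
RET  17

CALL move[west]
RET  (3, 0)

CALL sense[north]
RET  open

CALL push[north]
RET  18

CALL move[north]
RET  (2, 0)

CALL pop[]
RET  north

CALL move[south]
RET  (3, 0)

CALL sense[south]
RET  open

CALL push[south]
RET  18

CALL move[south]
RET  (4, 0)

CALL sense[east]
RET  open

CALL push[east]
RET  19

CALL move[east]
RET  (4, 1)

CALL sense[east]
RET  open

CALL push[east]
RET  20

CALL move[east]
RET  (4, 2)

CALL sense[east]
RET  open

CALL push[east]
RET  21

CALL move[east]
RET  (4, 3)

CALL sense[east]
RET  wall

CALL sense[south]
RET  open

CALL push[south]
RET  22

CALL move[south]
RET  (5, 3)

CALL sense[east]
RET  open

CALL push[east]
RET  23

CALL move[east]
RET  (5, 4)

CALL sense[east]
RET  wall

CALL sense[south]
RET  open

CALL push[south]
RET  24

CALL move[south]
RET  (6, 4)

CALL sense[east]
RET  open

CALL push[east]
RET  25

CALL move[east]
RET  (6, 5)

CALL sense[east]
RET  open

CALL push[east]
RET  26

CALL move[east]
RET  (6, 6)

CALL sense[north]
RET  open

CALL push[north]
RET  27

CALL move[north]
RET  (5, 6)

CALL sense[north]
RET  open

CALL push[north]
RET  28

CALL move[north]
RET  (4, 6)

CALL sense[north]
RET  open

CALL push[north]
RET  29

CALL move[north]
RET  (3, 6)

CALL pop[]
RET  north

CALL move[south]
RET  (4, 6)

CALL sense[west]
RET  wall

CALL pop[]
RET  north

CALL move[south]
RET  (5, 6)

CALL pop[]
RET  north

CALL move[south]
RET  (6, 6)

CALL pop[]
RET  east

CALL move[west]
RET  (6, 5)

CALL pop[]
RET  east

CALL move[west]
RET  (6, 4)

CALL sense[west]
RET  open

CALL push[west]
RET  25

CALL move[west]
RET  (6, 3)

CALL sense[west]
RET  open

CALL push[west]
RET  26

CALL move[west]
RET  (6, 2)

CALL sense[north]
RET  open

CALL push[north]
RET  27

CALL move[north]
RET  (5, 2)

CALL sense[west]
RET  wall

CALL pop[]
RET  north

CALL move[south]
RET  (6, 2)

CALL sense[west]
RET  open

CALL push[west]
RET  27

CALL move[west]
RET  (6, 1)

CALL sense[west]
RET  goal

CALL move[west]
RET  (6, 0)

Answer: (6, 0)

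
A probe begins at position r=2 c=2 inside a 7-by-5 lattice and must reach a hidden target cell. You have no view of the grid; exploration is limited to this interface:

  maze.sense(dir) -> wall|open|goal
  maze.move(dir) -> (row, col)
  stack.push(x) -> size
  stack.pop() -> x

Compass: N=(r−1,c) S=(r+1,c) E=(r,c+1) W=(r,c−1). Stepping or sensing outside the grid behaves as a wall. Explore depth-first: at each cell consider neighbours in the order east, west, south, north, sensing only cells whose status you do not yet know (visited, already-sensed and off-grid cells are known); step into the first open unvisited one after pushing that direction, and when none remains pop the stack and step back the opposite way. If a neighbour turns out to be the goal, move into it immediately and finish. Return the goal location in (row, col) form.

CALL maze.sense[dir=east]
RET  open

CALL stack.push[x=east]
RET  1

CALL maze.move[dir=east]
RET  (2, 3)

CALL maze.sense[dir=east]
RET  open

CALL stack.push[x=east]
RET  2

CALL maze.move[dir=east]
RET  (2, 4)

CALL maze.sense[dir=south]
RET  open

CALL stack.push[x=south]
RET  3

CALL maze.move[dir=south]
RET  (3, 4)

CALL maze.sense[dir=west]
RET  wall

CALL maze.sense[dir=south]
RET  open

CALL stack.push[x=south]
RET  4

CALL maze.move[dir=south]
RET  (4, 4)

CALL maze.sense[dir=west]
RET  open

CALL stack.push[x=west]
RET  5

CALL maze.move[dir=west]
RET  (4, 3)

CALL maze.sense[dir=west]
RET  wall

CALL maze.sense[dir=south]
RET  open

CALL stack.push[x=south]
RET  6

CALL maze.move[dir=south]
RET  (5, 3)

CALL maze.sense[dir=east]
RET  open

CALL stack.push[x=east]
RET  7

CALL maze.move[dir=east]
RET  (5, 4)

CALL maze.sense[dir=south]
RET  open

CALL stack.push[x=south]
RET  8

CALL maze.move[dir=south]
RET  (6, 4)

CALL maze.sense[dir=west]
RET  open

CALL stack.push[x=west]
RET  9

CALL maze.move[dir=west]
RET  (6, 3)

CALL maze.sense[dir=west]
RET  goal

CALL maze.move[dir=west]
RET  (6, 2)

Answer: (6, 2)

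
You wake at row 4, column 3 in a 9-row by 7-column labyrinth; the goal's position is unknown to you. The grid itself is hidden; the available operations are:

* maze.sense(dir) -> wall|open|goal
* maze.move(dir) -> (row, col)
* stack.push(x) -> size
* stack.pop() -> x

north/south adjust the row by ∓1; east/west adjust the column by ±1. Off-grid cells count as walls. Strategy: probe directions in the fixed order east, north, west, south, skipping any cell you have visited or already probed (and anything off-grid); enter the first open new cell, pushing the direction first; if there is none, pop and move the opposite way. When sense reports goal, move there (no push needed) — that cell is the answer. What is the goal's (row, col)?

$ sense dir→east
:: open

$ push x→east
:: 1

$ move dir→east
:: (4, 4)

$ sense dir→east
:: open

$ push x→east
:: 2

$ move dir→east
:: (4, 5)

$ sense dir→east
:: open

$ push x→east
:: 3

$ move dir→east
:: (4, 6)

$ sense dir→north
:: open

$ push x→north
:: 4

$ move dir→north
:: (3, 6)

$ sense dir→north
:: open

$ push x→north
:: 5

$ move dir→north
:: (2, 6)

$ sense dir→north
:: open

$ push x→north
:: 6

$ move dir→north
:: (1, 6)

$ sense dir→north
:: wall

$ sense dir→west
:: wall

$ pop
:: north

$ move dir→south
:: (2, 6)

$ sense dir→west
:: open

$ push x→west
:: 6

$ move dir→west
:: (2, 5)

$ sense dir→west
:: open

$ push x→west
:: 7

$ move dir→west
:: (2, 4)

$ sense dir→north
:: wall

$ sense dir→west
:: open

$ push x→west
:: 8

$ move dir→west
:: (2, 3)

$ sense dir→north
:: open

$ push x→north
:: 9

$ move dir→north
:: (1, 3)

$ sense dir→north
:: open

$ push x→north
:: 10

$ move dir→north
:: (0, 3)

$ sense dir→east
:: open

$ push x→east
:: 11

$ move dir→east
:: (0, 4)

$ sense dir→east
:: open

$ push x→east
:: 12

$ move dir→east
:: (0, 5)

$ pop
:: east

$ move dir→west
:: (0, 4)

$ pop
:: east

$ move dir→west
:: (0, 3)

$ sense dir→west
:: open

$ push x→west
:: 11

$ move dir→west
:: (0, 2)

$ sense dir→west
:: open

$ push x→west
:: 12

$ move dir→west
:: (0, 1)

$ sense dir→west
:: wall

$ sense dir→south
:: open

$ push x→south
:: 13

$ move dir→south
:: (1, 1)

$ sense dir→east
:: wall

$ sense dir→west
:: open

$ push x→west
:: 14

$ move dir→west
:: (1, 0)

$ sense dir→south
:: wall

$ pop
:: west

$ move dir→east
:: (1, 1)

$ sense dir→south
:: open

$ push x→south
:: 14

$ move dir→south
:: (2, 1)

$ sense dir→east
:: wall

$ sense dir→south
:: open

$ push x→south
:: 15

$ move dir→south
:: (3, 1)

$ sense dir→east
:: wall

$ sense dir→west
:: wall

$ sense dir→south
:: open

$ push x→south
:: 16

$ move dir→south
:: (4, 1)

$ sense dir→east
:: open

$ push x→east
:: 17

$ move dir→east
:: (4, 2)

$ sense dir→south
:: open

$ push x→south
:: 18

$ move dir→south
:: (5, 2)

$ sense dir→east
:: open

$ push x→east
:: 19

$ move dir→east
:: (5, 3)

$ sense dir→east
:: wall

$ sense dir→south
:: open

$ push x→south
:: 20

$ move dir→south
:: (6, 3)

$ sense dir→east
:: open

$ push x→east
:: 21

$ move dir→east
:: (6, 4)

$ sense dir→east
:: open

$ push x→east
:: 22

$ move dir→east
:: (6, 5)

$ sense dir→east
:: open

$ push x→east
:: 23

$ move dir→east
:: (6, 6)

$ sense dir→north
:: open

$ push x→north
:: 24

$ move dir→north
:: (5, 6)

$ sense dir→west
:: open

$ push x→west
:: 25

$ move dir→west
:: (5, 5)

$ pop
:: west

$ move dir→east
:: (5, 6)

$ pop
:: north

$ move dir→south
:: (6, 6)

$ sense dir→south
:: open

$ push x→south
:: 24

$ move dir→south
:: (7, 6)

$ sense dir→west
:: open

$ push x→west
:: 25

$ move dir→west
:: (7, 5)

$ sense dir→west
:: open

$ push x→west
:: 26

$ move dir→west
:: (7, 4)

$ sense dir→west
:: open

$ push x→west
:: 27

$ move dir→west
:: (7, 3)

$ sense dir→west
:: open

$ push x→west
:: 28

$ move dir→west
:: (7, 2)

$ sense dir→north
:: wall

$ sense dir→west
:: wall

$ sense dir→south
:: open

$ push x→south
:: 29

$ move dir→south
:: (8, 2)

$ sense dir→east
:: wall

$ sense dir→west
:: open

$ push x→west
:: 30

$ move dir→west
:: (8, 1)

$ sense dir→west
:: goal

$ move dir→west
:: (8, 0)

Answer: (8, 0)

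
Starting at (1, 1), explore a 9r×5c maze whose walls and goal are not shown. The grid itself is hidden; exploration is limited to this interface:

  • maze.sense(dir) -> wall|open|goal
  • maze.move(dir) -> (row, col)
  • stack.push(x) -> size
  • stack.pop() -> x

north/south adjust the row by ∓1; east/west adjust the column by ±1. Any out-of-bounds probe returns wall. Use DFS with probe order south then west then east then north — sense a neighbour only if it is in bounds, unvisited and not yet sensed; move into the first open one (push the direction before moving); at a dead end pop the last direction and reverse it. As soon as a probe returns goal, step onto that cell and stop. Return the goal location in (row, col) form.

[in] maze.sense dir='south'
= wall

[in] maze.sense dir='west'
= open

[in] stack.push x='west'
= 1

[in] maze.move dir='west'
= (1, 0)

[in] maze.sense dir='south'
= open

[in] stack.push x='south'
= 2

[in] maze.move dir='south'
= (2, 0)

[in] maze.sense dir='south'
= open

[in] stack.push x='south'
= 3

[in] maze.move dir='south'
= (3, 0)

[in] maze.sense dir='south'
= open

[in] stack.push x='south'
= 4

[in] maze.move dir='south'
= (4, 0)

[in] maze.sense dir='south'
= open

[in] stack.push x='south'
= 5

[in] maze.move dir='south'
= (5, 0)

[in] maze.sense dir='south'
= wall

[in] maze.sense dir='east'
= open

[in] stack.push x='east'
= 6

[in] maze.move dir='east'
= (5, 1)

[in] maze.sense dir='south'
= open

[in] stack.push x='south'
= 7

[in] maze.move dir='south'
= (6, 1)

[in] maze.sense dir='south'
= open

[in] stack.push x='south'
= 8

[in] maze.move dir='south'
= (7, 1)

[in] maze.sense dir='south'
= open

[in] stack.push x='south'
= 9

[in] maze.move dir='south'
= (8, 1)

[in] maze.sense dir='west'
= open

[in] stack.push x='west'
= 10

[in] maze.move dir='west'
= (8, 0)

[in] maze.sense dir='north'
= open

[in] stack.push x='north'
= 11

[in] maze.move dir='north'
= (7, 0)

[in] stack.pop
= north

[in] maze.move dir='south'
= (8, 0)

[in] stack.pop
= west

[in] maze.move dir='east'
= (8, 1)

[in] maze.sense dir='east'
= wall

[in] stack.pop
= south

[in] maze.move dir='north'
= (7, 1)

[in] maze.sense dir='east'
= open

[in] stack.push x='east'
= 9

[in] maze.move dir='east'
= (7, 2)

[in] maze.sense dir='east'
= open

[in] stack.push x='east'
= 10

[in] maze.move dir='east'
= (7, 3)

[in] maze.sense dir='south'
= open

[in] stack.push x='south'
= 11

[in] maze.move dir='south'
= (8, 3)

[in] maze.sense dir='east'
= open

[in] stack.push x='east'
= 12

[in] maze.move dir='east'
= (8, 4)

[in] maze.sense dir='north'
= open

[in] stack.push x='north'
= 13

[in] maze.move dir='north'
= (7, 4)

[in] maze.sense dir='north'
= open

[in] stack.push x='north'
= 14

[in] maze.move dir='north'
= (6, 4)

[in] maze.sense dir='west'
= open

[in] stack.push x='west'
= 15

[in] maze.move dir='west'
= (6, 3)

[in] maze.sense dir='west'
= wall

[in] maze.sense dir='north'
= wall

[in] stack.pop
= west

[in] maze.move dir='east'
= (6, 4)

[in] maze.sense dir='north'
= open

[in] stack.push x='north'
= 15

[in] maze.move dir='north'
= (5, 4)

[in] maze.sense dir='north'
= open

[in] stack.push x='north'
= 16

[in] maze.move dir='north'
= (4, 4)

[in] maze.sense dir='west'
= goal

[in] maze.move dir='west'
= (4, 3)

Answer: (4, 3)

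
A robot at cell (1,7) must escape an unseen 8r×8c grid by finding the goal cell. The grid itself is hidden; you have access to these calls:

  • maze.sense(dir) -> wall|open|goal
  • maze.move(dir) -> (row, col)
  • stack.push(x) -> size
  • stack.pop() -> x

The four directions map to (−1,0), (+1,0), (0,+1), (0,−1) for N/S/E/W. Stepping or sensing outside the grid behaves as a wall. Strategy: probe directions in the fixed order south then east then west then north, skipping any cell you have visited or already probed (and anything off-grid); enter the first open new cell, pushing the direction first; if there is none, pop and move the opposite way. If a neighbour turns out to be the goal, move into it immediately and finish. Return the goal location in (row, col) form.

% maze.sense(south) -> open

% stack.push(south) -> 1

% maze.move(south) -> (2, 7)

% maze.sense(south) -> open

% stack.push(south) -> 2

% maze.move(south) -> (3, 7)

% maze.sense(south) -> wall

% maze.sense(west) -> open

% stack.push(west) -> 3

% maze.move(west) -> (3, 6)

% maze.sense(south) -> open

% stack.push(south) -> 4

% maze.move(south) -> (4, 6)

% maze.sense(south) -> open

% stack.push(south) -> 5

% maze.move(south) -> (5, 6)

% maze.sense(south) -> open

% stack.push(south) -> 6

% maze.move(south) -> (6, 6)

% maze.sense(south) -> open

% stack.push(south) -> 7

% maze.move(south) -> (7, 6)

% maze.sense(east) -> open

% stack.push(east) -> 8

% maze.move(east) -> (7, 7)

% maze.sense(north) -> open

% stack.push(north) -> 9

% maze.move(north) -> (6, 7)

% maze.sense(north) -> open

% stack.push(north) -> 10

% maze.move(north) -> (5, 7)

% stack.pop() -> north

% maze.move(south) -> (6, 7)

% stack.pop() -> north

% maze.move(south) -> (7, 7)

% stack.pop() -> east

% maze.move(west) -> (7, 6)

% maze.sense(west) -> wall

% stack.pop() -> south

% maze.move(north) -> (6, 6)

% maze.sense(west) -> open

% stack.push(west) -> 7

% maze.move(west) -> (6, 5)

% maze.sense(west) -> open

% stack.push(west) -> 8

% maze.move(west) -> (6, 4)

% maze.sense(south) -> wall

% maze.sense(west) -> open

% stack.push(west) -> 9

% maze.move(west) -> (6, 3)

% maze.sense(south) -> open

% stack.push(south) -> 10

% maze.move(south) -> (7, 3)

% maze.sense(west) -> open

% stack.push(west) -> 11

% maze.move(west) -> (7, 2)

% maze.sense(west) -> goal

% maze.move(west) -> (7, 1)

Answer: (7, 1)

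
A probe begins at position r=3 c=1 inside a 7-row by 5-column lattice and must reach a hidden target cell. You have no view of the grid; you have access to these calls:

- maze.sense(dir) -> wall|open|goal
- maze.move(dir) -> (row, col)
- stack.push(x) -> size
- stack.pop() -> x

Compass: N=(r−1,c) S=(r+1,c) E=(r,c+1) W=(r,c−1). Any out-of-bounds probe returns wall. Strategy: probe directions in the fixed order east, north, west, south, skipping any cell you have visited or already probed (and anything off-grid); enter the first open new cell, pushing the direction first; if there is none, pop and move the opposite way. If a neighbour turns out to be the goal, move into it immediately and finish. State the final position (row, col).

# maze.sense(dir='east') == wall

# maze.sense(dir='north') == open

# stack.push(x='north') == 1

# maze.move(dir='north') == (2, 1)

# maze.sense(dir='east') == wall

# maze.sense(dir='north') == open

# stack.push(x='north') == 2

# maze.move(dir='north') == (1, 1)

# maze.sense(dir='east') == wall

# maze.sense(dir='north') == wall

# maze.sense(dir='west') == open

# stack.push(x='west') == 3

# maze.move(dir='west') == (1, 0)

# maze.sense(dir='north') == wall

# maze.sense(dir='south') == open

# stack.push(x='south') == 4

# maze.move(dir='south') == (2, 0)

# maze.sense(dir='south') == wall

# stack.pop() == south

# maze.move(dir='north') == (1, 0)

# stack.pop() == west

# maze.move(dir='east') == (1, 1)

# stack.pop() == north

# maze.move(dir='south') == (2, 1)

# stack.pop() == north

# maze.move(dir='south') == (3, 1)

# maze.sense(dir='south') == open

# stack.push(x='south') == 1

# maze.move(dir='south') == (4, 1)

# maze.sense(dir='east') == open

# stack.push(x='east') == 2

# maze.move(dir='east') == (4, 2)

# maze.sense(dir='east') == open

# stack.push(x='east') == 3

# maze.move(dir='east') == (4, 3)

# maze.sense(dir='east') == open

# stack.push(x='east') == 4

# maze.move(dir='east') == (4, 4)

# maze.sense(dir='north') == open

# stack.push(x='north') == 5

# maze.move(dir='north') == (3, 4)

# maze.sense(dir='north') == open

# stack.push(x='north') == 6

# maze.move(dir='north') == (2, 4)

# maze.sense(dir='north') == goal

# maze.move(dir='north') == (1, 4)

Answer: (1, 4)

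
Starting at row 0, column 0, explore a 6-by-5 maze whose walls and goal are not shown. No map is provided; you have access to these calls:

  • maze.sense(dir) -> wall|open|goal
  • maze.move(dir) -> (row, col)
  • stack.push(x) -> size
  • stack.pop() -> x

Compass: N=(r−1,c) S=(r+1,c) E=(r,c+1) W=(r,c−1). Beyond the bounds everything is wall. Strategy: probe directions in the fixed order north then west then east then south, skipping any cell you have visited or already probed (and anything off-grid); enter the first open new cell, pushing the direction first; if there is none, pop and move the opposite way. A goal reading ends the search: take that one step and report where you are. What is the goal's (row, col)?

Act: sense[dir=east]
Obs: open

Act: push[x=east]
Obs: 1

Act: move[dir=east]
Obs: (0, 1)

Act: sense[dir=east]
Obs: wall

Act: sense[dir=south]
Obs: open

Act: push[x=south]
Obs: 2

Act: move[dir=south]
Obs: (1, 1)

Act: sense[dir=west]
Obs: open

Act: push[x=west]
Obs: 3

Act: move[dir=west]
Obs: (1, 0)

Act: sense[dir=south]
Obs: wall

Act: pop[]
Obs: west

Act: move[dir=east]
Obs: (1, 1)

Act: sense[dir=east]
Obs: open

Act: push[x=east]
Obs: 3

Act: move[dir=east]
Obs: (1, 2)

Act: sense[dir=east]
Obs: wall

Act: sense[dir=south]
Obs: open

Act: push[x=south]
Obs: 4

Act: move[dir=south]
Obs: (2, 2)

Act: sense[dir=west]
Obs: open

Act: push[x=west]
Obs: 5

Act: move[dir=west]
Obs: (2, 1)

Act: sense[dir=south]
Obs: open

Act: push[x=south]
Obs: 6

Act: move[dir=south]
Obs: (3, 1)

Act: sense[dir=west]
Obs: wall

Act: sense[dir=east]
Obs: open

Act: push[x=east]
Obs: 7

Act: move[dir=east]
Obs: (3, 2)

Act: sense[dir=east]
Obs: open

Act: push[x=east]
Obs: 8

Act: move[dir=east]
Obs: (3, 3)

Act: sense[dir=north]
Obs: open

Act: push[x=north]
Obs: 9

Act: move[dir=north]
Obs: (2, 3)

Act: sense[dir=east]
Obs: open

Act: push[x=east]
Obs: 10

Act: move[dir=east]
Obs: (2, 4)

Act: sense[dir=north]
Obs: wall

Act: sense[dir=south]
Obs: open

Act: push[x=south]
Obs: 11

Act: move[dir=south]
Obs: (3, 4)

Act: sense[dir=south]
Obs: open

Act: push[x=south]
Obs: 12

Act: move[dir=south]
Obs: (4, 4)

Act: sense[dir=west]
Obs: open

Act: push[x=west]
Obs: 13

Act: move[dir=west]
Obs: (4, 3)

Act: sense[dir=west]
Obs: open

Act: push[x=west]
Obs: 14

Act: move[dir=west]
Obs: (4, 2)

Act: sense[dir=west]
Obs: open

Act: push[x=west]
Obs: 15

Act: move[dir=west]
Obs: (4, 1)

Act: sense[dir=west]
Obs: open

Act: push[x=west]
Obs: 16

Act: move[dir=west]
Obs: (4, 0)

Act: sense[dir=south]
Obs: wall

Act: pop[]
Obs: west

Act: move[dir=east]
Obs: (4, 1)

Act: sense[dir=south]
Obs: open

Act: push[x=south]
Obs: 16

Act: move[dir=south]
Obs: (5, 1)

Act: sense[dir=east]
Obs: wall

Act: pop[]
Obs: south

Act: move[dir=north]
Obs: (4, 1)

Act: pop[]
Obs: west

Act: move[dir=east]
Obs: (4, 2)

Act: pop[]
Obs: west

Act: move[dir=east]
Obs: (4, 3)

Act: sense[dir=south]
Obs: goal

Act: move[dir=south]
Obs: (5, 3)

Answer: (5, 3)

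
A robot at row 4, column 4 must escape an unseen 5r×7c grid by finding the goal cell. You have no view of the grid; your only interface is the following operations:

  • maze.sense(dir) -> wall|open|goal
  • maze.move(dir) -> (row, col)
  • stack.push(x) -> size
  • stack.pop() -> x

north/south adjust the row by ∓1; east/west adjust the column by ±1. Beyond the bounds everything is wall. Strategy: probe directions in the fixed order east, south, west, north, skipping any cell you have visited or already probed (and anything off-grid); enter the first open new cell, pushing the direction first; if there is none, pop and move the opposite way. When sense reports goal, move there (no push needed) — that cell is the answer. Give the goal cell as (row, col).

> maze.sense dir=east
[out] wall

> maze.sense dir=west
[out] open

> stack.push x=west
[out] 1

> maze.move dir=west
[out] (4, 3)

> maze.sense dir=west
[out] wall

> maze.sense dir=north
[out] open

> stack.push x=north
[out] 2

> maze.move dir=north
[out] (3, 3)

> maze.sense dir=east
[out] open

> stack.push x=east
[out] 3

> maze.move dir=east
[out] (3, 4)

> maze.sense dir=east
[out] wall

> maze.sense dir=north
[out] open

> stack.push x=north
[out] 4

> maze.move dir=north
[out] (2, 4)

> maze.sense dir=east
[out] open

> stack.push x=east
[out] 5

> maze.move dir=east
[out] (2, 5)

> maze.sense dir=east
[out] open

> stack.push x=east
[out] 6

> maze.move dir=east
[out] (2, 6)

> maze.sense dir=south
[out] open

> stack.push x=south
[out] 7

> maze.move dir=south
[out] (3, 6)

> maze.sense dir=south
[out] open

> stack.push x=south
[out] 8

> maze.move dir=south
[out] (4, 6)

> stack.pop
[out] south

> maze.move dir=north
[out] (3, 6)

> stack.pop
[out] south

> maze.move dir=north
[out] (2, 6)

> maze.sense dir=north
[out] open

> stack.push x=north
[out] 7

> maze.move dir=north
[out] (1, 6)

> maze.sense dir=west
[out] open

> stack.push x=west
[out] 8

> maze.move dir=west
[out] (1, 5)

> maze.sense dir=west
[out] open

> stack.push x=west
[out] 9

> maze.move dir=west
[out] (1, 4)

> maze.sense dir=west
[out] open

> stack.push x=west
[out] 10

> maze.move dir=west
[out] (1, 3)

> maze.sense dir=south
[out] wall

> maze.sense dir=west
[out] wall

> maze.sense dir=north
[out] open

> stack.push x=north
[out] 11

> maze.move dir=north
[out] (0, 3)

> maze.sense dir=east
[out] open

> stack.push x=east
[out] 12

> maze.move dir=east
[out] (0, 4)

> maze.sense dir=east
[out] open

> stack.push x=east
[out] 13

> maze.move dir=east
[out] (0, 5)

> maze.sense dir=east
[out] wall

> stack.pop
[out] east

> maze.move dir=west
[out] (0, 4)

> stack.pop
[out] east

> maze.move dir=west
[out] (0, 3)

> maze.sense dir=west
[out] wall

> stack.pop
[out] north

> maze.move dir=south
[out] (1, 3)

> stack.pop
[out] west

> maze.move dir=east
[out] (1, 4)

> stack.pop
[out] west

> maze.move dir=east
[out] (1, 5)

> stack.pop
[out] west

> maze.move dir=east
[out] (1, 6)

> stack.pop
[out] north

> maze.move dir=south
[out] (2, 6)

> stack.pop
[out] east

> maze.move dir=west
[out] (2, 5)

> stack.pop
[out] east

> maze.move dir=west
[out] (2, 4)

> stack.pop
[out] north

> maze.move dir=south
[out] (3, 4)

> stack.pop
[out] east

> maze.move dir=west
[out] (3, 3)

> maze.sense dir=west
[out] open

> stack.push x=west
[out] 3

> maze.move dir=west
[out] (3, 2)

> maze.sense dir=west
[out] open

> stack.push x=west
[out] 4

> maze.move dir=west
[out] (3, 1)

> maze.sense dir=south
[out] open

> stack.push x=south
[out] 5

> maze.move dir=south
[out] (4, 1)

> maze.sense dir=west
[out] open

> stack.push x=west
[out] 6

> maze.move dir=west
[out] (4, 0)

> maze.sense dir=north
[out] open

> stack.push x=north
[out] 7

> maze.move dir=north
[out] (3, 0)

> maze.sense dir=north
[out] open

> stack.push x=north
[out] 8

> maze.move dir=north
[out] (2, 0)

> maze.sense dir=east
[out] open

> stack.push x=east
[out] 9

> maze.move dir=east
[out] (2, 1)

> maze.sense dir=east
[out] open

> stack.push x=east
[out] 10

> maze.move dir=east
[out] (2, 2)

> stack.pop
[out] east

> maze.move dir=west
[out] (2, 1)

> maze.sense dir=north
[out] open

> stack.push x=north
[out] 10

> maze.move dir=north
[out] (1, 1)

> maze.sense dir=west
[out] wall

> maze.sense dir=north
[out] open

> stack.push x=north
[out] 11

> maze.move dir=north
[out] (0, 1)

> maze.sense dir=west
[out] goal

> maze.move dir=west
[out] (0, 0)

Answer: (0, 0)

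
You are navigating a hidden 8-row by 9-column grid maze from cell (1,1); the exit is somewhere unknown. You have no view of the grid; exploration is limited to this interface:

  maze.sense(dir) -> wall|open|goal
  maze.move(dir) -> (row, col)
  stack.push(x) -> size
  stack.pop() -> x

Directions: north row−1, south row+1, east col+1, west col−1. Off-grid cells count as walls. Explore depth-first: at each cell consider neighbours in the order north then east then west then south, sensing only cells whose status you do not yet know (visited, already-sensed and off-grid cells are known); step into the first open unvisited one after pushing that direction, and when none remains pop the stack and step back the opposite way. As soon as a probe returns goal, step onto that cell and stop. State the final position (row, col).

→ maze.sense(north)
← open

→ stack.push(north)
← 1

→ maze.move(north)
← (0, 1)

→ maze.sense(east)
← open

→ stack.push(east)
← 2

→ maze.move(east)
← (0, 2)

→ maze.sense(east)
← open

→ stack.push(east)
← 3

→ maze.move(east)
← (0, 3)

→ maze.sense(east)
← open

→ stack.push(east)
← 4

→ maze.move(east)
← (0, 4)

→ maze.sense(east)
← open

→ stack.push(east)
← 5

→ maze.move(east)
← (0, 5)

→ maze.sense(east)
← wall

→ maze.sense(south)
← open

→ stack.push(south)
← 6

→ maze.move(south)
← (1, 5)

→ maze.sense(east)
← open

→ stack.push(east)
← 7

→ maze.move(east)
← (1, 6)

→ maze.sense(east)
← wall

→ maze.sense(south)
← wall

→ stack.pop()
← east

→ maze.move(west)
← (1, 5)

→ maze.sense(west)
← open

→ stack.push(west)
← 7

→ maze.move(west)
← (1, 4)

→ maze.sense(west)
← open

→ stack.push(west)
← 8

→ maze.move(west)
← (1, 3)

→ maze.sense(west)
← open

→ stack.push(west)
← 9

→ maze.move(west)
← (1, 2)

→ maze.sense(south)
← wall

→ stack.pop()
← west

→ maze.move(east)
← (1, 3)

→ maze.sense(south)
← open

→ stack.push(south)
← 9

→ maze.move(south)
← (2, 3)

→ maze.sense(east)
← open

→ stack.push(east)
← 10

→ maze.move(east)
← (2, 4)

→ maze.sense(east)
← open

→ stack.push(east)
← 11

→ maze.move(east)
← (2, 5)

→ maze.sense(south)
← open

→ stack.push(south)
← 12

→ maze.move(south)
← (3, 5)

→ maze.sense(east)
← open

→ stack.push(east)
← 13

→ maze.move(east)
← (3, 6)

→ maze.sense(east)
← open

→ stack.push(east)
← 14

→ maze.move(east)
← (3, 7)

→ maze.sense(north)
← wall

→ maze.sense(east)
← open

→ stack.push(east)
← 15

→ maze.move(east)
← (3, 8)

→ maze.sense(north)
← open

→ stack.push(north)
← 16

→ maze.move(north)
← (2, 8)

→ maze.sense(north)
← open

→ stack.push(north)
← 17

→ maze.move(north)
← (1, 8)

→ maze.sense(north)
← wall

→ stack.pop()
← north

→ maze.move(south)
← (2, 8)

→ stack.pop()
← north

→ maze.move(south)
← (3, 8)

→ maze.sense(south)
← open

→ stack.push(south)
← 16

→ maze.move(south)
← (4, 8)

→ maze.sense(west)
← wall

→ maze.sense(south)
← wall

→ stack.pop()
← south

→ maze.move(north)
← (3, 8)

→ stack.pop()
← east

→ maze.move(west)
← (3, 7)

→ stack.pop()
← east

→ maze.move(west)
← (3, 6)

→ maze.sense(south)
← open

→ stack.push(south)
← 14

→ maze.move(south)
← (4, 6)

→ maze.sense(west)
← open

→ stack.push(west)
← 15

→ maze.move(west)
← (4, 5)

→ maze.sense(west)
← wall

→ maze.sense(south)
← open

→ stack.push(south)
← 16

→ maze.move(south)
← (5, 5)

→ maze.sense(east)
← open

→ stack.push(east)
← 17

→ maze.move(east)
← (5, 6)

→ maze.sense(east)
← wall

→ maze.sense(south)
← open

→ stack.push(south)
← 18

→ maze.move(south)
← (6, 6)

→ maze.sense(east)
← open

→ stack.push(east)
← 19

→ maze.move(east)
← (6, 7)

→ maze.sense(east)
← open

→ stack.push(east)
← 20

→ maze.move(east)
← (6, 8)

→ maze.sense(south)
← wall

→ stack.pop()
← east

→ maze.move(west)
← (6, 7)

→ maze.sense(south)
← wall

→ stack.pop()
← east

→ maze.move(west)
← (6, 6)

→ maze.sense(west)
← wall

→ maze.sense(south)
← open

→ stack.push(south)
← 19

→ maze.move(south)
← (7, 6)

→ maze.sense(west)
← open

→ stack.push(west)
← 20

→ maze.move(west)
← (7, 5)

→ maze.sense(west)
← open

→ stack.push(west)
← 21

→ maze.move(west)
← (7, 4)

→ maze.sense(north)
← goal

→ maze.move(north)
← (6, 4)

Answer: (6, 4)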